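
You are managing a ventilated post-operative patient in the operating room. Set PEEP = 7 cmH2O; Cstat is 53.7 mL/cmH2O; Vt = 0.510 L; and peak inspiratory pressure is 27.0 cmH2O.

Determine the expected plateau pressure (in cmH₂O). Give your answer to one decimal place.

Pplat = PEEP + Vt / Cstat = 7 + 510 / 53.7 = 7 + 9.497 = 16.497 cmH2O.

16.5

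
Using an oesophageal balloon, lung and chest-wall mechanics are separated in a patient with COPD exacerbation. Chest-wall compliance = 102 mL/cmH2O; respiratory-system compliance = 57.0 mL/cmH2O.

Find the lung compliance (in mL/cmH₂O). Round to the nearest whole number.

129

1/CL = 1/Crs − 1/Ccw.
1/CL = 1/57.0 − 1/102 = 0.00774.
CL = 129.2 mL/cmH2O.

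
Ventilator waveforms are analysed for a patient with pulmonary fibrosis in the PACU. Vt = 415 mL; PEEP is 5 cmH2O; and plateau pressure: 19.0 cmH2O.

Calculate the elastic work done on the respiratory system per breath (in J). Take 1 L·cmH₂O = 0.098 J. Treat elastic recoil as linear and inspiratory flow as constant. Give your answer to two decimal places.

Elastic work ≈ ½ × (Pplat − PEEP) × Vt = 0.5 × (19.0 − 5) × 0.415 L = 0.5 × 14.0 × 0.415 = 2.905 L·cmH2O.
× 0.098 J/(L·cmH2O) → 0.2847 J.

0.28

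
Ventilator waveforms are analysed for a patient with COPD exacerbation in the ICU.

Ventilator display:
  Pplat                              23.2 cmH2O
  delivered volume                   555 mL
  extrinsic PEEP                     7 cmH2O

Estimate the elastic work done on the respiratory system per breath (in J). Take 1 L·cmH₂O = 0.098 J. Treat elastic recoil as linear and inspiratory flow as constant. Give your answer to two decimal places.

Elastic work ≈ ½ × (Pplat − PEEP) × Vt = 0.5 × (23.2 − 7) × 0.555 L = 0.5 × 16.2 × 0.555 = 4.496 L·cmH2O.
× 0.098 J/(L·cmH2O) → 0.4406 J.

0.44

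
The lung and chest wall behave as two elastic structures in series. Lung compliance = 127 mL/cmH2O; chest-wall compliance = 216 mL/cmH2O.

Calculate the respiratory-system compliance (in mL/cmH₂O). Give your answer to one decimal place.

Lung and chest wall are elastances in series: 1/Crs = 1/CL + 1/Ccw.
1/Crs = 1/127 + 1/216 = 0.0125.
Crs = 80.0 mL/cmH2O.

80.0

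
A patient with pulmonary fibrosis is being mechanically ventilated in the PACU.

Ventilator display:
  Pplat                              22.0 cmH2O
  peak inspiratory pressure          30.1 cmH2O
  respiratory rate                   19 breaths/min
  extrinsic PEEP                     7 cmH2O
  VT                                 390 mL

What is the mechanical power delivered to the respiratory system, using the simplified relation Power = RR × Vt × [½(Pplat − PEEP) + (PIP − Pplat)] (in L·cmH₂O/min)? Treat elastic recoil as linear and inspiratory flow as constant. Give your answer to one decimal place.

Per-breath work = Vt × [½(Pplat−PEEP) + (PIP−Pplat)] = 0.390 × [0.5×15.0 + 8.1] = 0.390 × 15.6 = 6.084 L·cmH2O.
Power = 19 × 6.084 = 115.6 L·cmH2O/min.

115.6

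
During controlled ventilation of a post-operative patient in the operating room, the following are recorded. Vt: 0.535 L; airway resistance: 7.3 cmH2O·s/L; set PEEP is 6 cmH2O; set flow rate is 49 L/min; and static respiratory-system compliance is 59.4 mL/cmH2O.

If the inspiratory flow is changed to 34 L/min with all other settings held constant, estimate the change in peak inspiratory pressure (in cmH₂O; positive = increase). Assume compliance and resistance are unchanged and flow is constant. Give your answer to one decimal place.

Flow: 49 L/min ÷ 60 = 0.8167 L/s.
New flow: 34 L/min ÷ 60 = 0.5667 L/s.
PIP = Vt/C + R·V̇ + PEEP (constant-flow equation of motion).
Only the resistive term changes: ΔPIP = R × ΔV̇ = 7.3 × (0.5667 − 0.8167) = 7.3 × -0.25 = -1.825 cmH2O.

-1.8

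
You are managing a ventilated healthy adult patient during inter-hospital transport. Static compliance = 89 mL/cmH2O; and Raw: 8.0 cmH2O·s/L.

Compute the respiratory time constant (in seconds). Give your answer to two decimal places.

0.71

τ = R × C = 8.0 × 89 mL/cmH2O = 8.0 × 0.089 L/cmH2O = 0.712 s.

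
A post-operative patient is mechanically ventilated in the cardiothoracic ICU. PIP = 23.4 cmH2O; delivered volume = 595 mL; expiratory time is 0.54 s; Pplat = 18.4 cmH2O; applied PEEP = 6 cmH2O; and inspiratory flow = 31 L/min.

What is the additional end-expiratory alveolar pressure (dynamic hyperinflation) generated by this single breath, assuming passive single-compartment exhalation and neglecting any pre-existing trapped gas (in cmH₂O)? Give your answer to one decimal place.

Flow: 31 L/min ÷ 60 = 0.5167 L/s.
R = (PIP − Pplat)/V̇ = (23.4 − 18.4) / 0.5167 = 5.0/0.5167 = 9.677 cmH2O·s/L.
C = Vt/(Pplat − PEEP) = 595.0 / (18.4 − 6) = 595.0/12.4 = 47.984 mL/cmH2O.
τ = R × C = 9.677 × 0.04798 L/cmH2O = 0.4643 s.
Fraction remaining = e^(−Te/τ) = e^(−0.54/0.4643) = 0.3125; trapped volume = 595.0 × 0.3125 = 185.94 mL.
Additional alveolar pressure from trapping ≈ V_trapped / C = 185.94 / 47.984 = 3.875 cmH2O.

3.9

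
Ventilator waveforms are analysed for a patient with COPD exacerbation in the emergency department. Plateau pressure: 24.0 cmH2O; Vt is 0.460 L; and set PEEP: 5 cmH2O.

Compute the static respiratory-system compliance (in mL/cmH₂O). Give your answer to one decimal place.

24.2

Cstat = Vt / (Pplat − PEEP) = 460 / (24.0 − 5) = 460 / 19.0 = 24.211 mL/cmH2O.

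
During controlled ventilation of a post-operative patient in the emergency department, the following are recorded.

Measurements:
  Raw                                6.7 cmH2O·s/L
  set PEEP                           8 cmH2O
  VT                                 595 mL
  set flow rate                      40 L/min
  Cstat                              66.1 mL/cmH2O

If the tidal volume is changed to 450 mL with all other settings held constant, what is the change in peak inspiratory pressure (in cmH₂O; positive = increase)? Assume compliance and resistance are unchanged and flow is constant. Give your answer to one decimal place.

PIP = Vt/C + R·V̇ + PEEP (constant-flow equation of motion).
Only the elastic term changes: ΔPIP = ΔVt / C = (450 − 595) / 66.1 = -2.194 cmH2O.

-2.2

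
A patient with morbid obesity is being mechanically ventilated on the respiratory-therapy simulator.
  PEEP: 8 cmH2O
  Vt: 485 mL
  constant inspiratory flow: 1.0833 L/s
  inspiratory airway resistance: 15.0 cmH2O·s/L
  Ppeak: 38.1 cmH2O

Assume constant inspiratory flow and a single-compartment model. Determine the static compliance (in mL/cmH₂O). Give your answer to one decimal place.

35.0

Equation of motion (constant flow): PIP = Vt/C + R·V̇ + PEEP.
Vt/C = PIP − R·V̇ − PEEP = 38.1 − 15.0×1.0833 − 8 = 38.1 − 16.25 − 8 = 13.85 cmH2O.
C = Vt / 13.85 = 485 / 13.85 = 35.018 mL/cmH2O.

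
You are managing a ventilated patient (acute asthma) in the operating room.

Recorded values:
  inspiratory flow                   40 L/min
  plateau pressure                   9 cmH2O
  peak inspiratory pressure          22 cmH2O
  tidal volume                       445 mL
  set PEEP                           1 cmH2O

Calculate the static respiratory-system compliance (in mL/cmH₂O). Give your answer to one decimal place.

55.6

Cstat = Vt / (Pplat − PEEP) = 445 / (9 − 1) = 445 / 8.0 = 55.625 mL/cmH2O.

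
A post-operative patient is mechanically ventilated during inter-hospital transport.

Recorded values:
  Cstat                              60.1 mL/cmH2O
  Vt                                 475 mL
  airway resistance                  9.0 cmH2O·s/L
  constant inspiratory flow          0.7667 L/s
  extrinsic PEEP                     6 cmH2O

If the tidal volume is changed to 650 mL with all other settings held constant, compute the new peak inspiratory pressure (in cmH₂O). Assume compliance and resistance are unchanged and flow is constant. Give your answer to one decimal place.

23.7

PIP = Vt/C + R·V̇ + PEEP (constant-flow equation of motion).
Only the elastic term changes: ΔPIP = ΔVt / C = (650 − 475) / 60.1 = 2.912 cmH2O.
Original PIP = 475/60.1 + 9.0×0.7667 + 6 = 20.804 cmH2O; new PIP = 20.804 + (2.912) = 23.716 cmH2O.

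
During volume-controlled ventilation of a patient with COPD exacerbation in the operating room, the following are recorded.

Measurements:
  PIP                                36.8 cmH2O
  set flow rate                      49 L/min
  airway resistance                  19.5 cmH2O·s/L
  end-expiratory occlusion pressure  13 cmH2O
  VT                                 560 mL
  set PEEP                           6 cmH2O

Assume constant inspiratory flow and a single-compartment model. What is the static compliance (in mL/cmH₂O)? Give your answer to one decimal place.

Flow: 49 L/min ÷ 60 = 0.8167 L/s.
Total PEEP = 13 cmH2O (set 6 + intrinsic 7); this is the baseline alveolar pressure.
Equation of motion (constant flow): PIP = Vt/C + R·V̇ + PEEP.
Vt/C = PIP − R·V̇ − PEEP = 36.8 − 19.5×0.8167 − 13 = 36.8 − 15.926 − 13 = 7.874 cmH2O.
C = Vt / 7.874 = 560 / 7.874 = 71.12 mL/cmH2O.

71.1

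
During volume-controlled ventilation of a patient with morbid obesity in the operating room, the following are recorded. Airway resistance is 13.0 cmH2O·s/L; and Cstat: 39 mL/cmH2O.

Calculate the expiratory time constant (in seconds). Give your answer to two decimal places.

τ = R × C = 13.0 × 39 mL/cmH2O = 13.0 × 0.039 L/cmH2O = 0.507 s.

0.51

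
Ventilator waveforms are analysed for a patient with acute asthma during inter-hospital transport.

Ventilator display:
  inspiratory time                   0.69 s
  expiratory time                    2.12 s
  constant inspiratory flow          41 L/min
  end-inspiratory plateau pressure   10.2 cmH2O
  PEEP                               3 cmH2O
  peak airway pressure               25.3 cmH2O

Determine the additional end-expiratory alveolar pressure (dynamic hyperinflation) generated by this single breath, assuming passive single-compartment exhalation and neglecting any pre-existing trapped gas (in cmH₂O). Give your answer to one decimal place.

1.7

Flow: 41 L/min ÷ 60 = 0.6833 L/s.
Vt = flow × Ti = 0.6833 L/s × 0.69 s × 1000 mL/L = 471.48 mL.
R = (PIP − Pplat)/V̇ = (25.3 − 10.2) / 0.6833 = 15.1/0.6833 = 22.099 cmH2O·s/L.
C = Vt/(Pplat − PEEP) = 471.48 / (10.2 − 3) = 471.48/7.2 = 65.483 mL/cmH2O.
τ = R × C = 22.099 × 0.06548 L/cmH2O = 1.447 s.
Fraction remaining = e^(−Te/τ) = e^(−2.12/1.447) = 0.2311; trapped volume = 471.48 × 0.2311 = 108.96 mL.
Additional alveolar pressure from trapping ≈ V_trapped / C = 108.96 / 65.483 = 1.664 cmH2O.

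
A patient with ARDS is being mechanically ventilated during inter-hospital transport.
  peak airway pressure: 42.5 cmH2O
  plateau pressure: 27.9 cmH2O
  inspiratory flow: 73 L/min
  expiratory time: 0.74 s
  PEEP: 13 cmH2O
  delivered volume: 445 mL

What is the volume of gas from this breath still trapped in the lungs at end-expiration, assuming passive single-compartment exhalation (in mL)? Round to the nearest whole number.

56

Flow: 73 L/min ÷ 60 = 1.2167 L/s.
R = (PIP − Pplat)/V̇ = (42.5 − 27.9) / 1.2167 = 14.6/1.2167 = 12.0 cmH2O·s/L.
C = Vt/(Pplat − PEEP) = 445.0 / (27.9 − 13) = 445.0/14.9 = 29.866 mL/cmH2O.
τ = R × C = 12.0 × 0.02987 L/cmH2O = 0.3584 s.
Fraction remaining = e^(−Te/τ) = e^(−0.74/0.3584) = 0.1269.
Trapped volume = 445.0 × 0.1269 = 56.471 mL.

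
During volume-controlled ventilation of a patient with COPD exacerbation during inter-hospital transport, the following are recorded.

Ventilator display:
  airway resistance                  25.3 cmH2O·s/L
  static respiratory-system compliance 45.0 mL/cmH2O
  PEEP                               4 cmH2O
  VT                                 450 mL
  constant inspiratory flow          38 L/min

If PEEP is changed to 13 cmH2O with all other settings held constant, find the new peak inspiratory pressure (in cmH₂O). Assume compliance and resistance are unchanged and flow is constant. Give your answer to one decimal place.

39.0

Flow: 38 L/min ÷ 60 = 0.6333 L/s.
PIP = Vt/C + R·V̇ + PEEP (constant-flow equation of motion).
Only the baseline term changes: ΔPIP = ΔPEEP = 13 − 4 = 9.0 cmH2O.
Original PIP = 450/45.0 + 25.3×0.6333 + 4 = 30.022 cmH2O; new PIP = 30.022 + (9.0) = 39.022 cmH2O.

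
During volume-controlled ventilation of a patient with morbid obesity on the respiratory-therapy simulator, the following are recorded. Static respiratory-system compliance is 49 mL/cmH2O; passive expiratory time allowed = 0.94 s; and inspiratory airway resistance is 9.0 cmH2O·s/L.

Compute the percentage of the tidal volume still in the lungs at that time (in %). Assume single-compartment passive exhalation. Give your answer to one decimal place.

τ = R × C = 9.0 × 49 mL/cmH2O = 9.0 × 0.049 L/cmH2O = 0.441 s.
Passive exhalation: V(t)/V₀ = e^(−t/τ) = e^(−0.94/0.441) = 0.1187.
Fraction remaining = 0.1187 → 11.87%.

11.9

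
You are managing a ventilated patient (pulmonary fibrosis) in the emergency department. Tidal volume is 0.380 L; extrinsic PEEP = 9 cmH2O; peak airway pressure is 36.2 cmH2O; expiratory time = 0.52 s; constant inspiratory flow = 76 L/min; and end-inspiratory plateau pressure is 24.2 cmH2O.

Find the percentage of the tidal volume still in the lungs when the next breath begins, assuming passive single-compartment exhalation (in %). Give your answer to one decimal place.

11.1

Flow: 76 L/min ÷ 60 = 1.2667 L/s.
R = (PIP − Pplat)/V̇ = (36.2 − 24.2) / 1.2667 = 12.0/1.2667 = 9.473 cmH2O·s/L.
C = Vt/(Pplat − PEEP) = 380.0 / (24.2 − 9) = 380.0/15.2 = 25.0 mL/cmH2O.
τ = R × C = 9.473 × 0.025 L/cmH2O = 0.2368 s.
Fraction remaining at end-expiration = e^(−Te/τ) = e^(−0.52/0.2368) = 0.1113 → 11.13%.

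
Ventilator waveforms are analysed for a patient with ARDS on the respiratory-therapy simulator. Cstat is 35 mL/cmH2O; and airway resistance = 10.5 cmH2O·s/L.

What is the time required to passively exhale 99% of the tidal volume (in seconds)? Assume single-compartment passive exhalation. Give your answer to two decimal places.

τ = R × C = 10.5 × 35 mL/cmH2O = 10.5 × 0.035 L/cmH2O = 0.3675 s.
Exhaled fraction f = 1 − e^(−t/τ) → t = −τ·ln(1 − f) = −0.3675·ln(0.01) = 1.692 s.

1.69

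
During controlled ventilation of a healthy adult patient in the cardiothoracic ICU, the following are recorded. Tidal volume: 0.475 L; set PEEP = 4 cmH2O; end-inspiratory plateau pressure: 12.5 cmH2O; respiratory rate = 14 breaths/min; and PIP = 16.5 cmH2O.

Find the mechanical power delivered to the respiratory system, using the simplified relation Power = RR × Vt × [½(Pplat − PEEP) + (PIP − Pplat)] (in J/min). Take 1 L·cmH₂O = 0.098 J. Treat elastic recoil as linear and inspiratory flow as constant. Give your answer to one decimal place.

Per-breath work = Vt × [½(Pplat−PEEP) + (PIP−Pplat)] = 0.475 × [0.5×8.5 + 4.0] = 0.475 × 8.25 = 3.919 L·cmH2O.
Power = 14 × 3.919 = 54.866 L·cmH2O/min.
× 0.098 J/(L·cmH2O) → 5.377 J/min.

5.4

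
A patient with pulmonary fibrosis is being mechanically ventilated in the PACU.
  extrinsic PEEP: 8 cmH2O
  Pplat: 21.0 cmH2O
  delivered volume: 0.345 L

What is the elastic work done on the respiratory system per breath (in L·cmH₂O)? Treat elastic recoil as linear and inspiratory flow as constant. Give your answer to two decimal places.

2.24

Elastic work ≈ ½ × (Pplat − PEEP) × Vt = 0.5 × (21.0 − 8) × 0.345 L = 0.5 × 13.0 × 0.345 = 2.243 L·cmH2O.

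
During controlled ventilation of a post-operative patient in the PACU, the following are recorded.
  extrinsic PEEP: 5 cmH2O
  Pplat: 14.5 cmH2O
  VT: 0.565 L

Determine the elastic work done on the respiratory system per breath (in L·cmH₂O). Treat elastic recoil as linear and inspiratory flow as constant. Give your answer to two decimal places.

2.68

Elastic work ≈ ½ × (Pplat − PEEP) × Vt = 0.5 × (14.5 − 5) × 0.565 L = 0.5 × 9.5 × 0.565 = 2.684 L·cmH2O.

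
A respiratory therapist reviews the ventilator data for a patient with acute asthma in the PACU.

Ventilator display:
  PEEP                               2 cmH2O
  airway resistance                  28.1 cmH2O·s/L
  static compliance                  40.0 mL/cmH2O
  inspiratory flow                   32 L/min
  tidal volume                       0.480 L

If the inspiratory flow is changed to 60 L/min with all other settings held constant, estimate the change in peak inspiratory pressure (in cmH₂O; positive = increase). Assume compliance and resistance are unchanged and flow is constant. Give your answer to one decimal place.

13.1

Flow: 32 L/min ÷ 60 = 0.5333 L/s.
New flow: 60 L/min ÷ 60 = 1 L/s.
PIP = Vt/C + R·V̇ + PEEP (constant-flow equation of motion).
Only the resistive term changes: ΔPIP = R × ΔV̇ = 28.1 × (1 − 0.5333) = 28.1 × 0.4667 = 13.114 cmH2O.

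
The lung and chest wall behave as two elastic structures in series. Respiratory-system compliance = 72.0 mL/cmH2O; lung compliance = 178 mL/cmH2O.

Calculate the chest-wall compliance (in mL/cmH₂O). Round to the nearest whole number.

1/Ccw = 1/Crs − 1/CL.
1/Ccw = 1/72.0 − 1/178 = 0.008271.
Ccw = 120.9 mL/cmH2O.

121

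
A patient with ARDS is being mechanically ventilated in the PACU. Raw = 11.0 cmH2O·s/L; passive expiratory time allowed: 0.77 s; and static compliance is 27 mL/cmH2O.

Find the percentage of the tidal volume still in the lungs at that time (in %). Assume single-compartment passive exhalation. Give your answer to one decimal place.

7.5

τ = R × C = 11.0 × 27 mL/cmH2O = 11.0 × 0.027 L/cmH2O = 0.297 s.
Passive exhalation: V(t)/V₀ = e^(−t/τ) = e^(−0.77/0.297) = 0.07483.
Fraction remaining = 0.07483 → 7.483%.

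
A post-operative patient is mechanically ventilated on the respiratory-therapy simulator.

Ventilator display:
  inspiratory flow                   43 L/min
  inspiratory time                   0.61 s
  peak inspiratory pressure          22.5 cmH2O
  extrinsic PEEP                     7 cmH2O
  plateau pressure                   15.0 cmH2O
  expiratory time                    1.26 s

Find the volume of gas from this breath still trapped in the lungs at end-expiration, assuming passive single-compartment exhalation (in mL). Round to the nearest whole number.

48

Flow: 43 L/min ÷ 60 = 0.7167 L/s.
Vt = flow × Ti = 0.7167 L/s × 0.61 s × 1000 mL/L = 437.19 mL.
R = (PIP − Pplat)/V̇ = (22.5 − 15.0) / 0.7167 = 7.5/0.7167 = 10.465 cmH2O·s/L.
C = Vt/(Pplat − PEEP) = 437.19 / (15.0 − 7) = 437.19/8.0 = 54.649 mL/cmH2O.
τ = R × C = 10.465 × 0.05465 L/cmH2O = 0.5719 s.
Fraction remaining = e^(−Te/τ) = e^(−1.26/0.5719) = 0.1105.
Trapped volume = 437.19 × 0.1105 = 48.309 mL.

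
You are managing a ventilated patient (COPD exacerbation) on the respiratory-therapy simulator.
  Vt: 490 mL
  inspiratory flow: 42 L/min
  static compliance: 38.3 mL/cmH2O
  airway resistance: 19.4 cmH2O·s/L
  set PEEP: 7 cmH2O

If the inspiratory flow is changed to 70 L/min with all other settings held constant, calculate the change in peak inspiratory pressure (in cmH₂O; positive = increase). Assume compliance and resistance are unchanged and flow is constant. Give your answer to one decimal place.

9.1

Flow: 42 L/min ÷ 60 = 0.7 L/s.
New flow: 70 L/min ÷ 60 = 1.1667 L/s.
PIP = Vt/C + R·V̇ + PEEP (constant-flow equation of motion).
Only the resistive term changes: ΔPIP = R × ΔV̇ = 19.4 × (1.1667 − 0.7) = 19.4 × 0.4667 = 9.054 cmH2O.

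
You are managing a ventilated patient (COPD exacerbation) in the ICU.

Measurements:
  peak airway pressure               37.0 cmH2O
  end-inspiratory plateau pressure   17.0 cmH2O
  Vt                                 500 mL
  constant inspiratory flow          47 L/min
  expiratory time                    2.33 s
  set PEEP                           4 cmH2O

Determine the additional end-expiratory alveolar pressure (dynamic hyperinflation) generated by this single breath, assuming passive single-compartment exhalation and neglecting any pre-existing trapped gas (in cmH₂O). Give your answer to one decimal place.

1.2

Flow: 47 L/min ÷ 60 = 0.7833 L/s.
R = (PIP − Pplat)/V̇ = (37.0 − 17.0) / 0.7833 = 20.0/0.7833 = 25.533 cmH2O·s/L.
C = Vt/(Pplat − PEEP) = 500.0 / (17.0 − 4) = 500.0/13.0 = 38.462 mL/cmH2O.
τ = R × C = 25.533 × 0.03846 L/cmH2O = 0.982 s.
Fraction remaining = e^(−Te/τ) = e^(−2.33/0.982) = 0.09323; trapped volume = 500.0 × 0.09323 = 46.615 mL.
Additional alveolar pressure from trapping ≈ V_trapped / C = 46.615 / 38.462 = 1.212 cmH2O.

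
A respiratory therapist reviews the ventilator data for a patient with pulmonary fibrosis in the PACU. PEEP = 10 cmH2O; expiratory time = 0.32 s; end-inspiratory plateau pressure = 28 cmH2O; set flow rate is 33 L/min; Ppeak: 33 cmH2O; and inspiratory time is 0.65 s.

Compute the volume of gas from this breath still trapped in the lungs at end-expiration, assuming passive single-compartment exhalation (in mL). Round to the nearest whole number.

Flow: 33 L/min ÷ 60 = 0.55 L/s.
Vt = flow × Ti = 0.55 L/s × 0.65 s × 1000 mL/L = 357.5 mL.
R = (PIP − Pplat)/V̇ = (33 − 28) / 0.55 = 5.0/0.55 = 9.091 cmH2O·s/L.
C = Vt/(Pplat − PEEP) = 357.5 / (28 − 10) = 357.5/18.0 = 19.861 mL/cmH2O.
τ = R × C = 9.091 × 0.01986 L/cmH2O = 0.1805 s.
Fraction remaining = e^(−Te/τ) = e^(−0.32/0.1805) = 0.1698.
Trapped volume = 357.5 × 0.1698 = 60.704 mL.

61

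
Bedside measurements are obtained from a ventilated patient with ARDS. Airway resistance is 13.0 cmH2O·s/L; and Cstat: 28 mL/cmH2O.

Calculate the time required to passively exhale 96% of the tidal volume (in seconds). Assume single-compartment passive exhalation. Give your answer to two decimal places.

τ = R × C = 13.0 × 28 mL/cmH2O = 13.0 × 0.028 L/cmH2O = 0.364 s.
Exhaled fraction f = 1 − e^(−t/τ) → t = −τ·ln(1 − f) = −0.364·ln(0.04) = 1.172 s.

1.17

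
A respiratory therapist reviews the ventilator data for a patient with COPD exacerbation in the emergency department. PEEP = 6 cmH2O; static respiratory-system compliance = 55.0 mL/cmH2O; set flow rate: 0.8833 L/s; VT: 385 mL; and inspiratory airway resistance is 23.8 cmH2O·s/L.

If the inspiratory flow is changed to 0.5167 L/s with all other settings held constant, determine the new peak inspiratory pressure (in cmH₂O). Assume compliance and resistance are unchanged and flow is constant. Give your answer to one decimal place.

25.3

PIP = Vt/C + R·V̇ + PEEP (constant-flow equation of motion).
Only the resistive term changes: ΔPIP = R × ΔV̇ = 23.8 × (0.5167 − 0.8833) = 23.8 × -0.3666 = -8.725 cmH2O.
Original PIP = 385/55.0 + 23.8×0.8833 + 6 = 34.023 cmH2O; new PIP = 34.023 + (-8.725) = 25.298 cmH2O.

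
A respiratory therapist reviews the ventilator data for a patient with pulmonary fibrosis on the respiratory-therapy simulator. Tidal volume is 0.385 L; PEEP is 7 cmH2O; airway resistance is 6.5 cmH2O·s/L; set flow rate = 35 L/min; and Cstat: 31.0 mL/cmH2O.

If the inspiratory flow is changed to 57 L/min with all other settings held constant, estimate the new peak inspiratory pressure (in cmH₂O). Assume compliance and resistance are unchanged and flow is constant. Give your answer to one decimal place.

Flow: 35 L/min ÷ 60 = 0.5833 L/s.
New flow: 57 L/min ÷ 60 = 0.95 L/s.
PIP = Vt/C + R·V̇ + PEEP (constant-flow equation of motion).
Only the resistive term changes: ΔPIP = R × ΔV̇ = 6.5 × (0.95 − 0.5833) = 6.5 × 0.3667 = 2.384 cmH2O.
Original PIP = 385/31.0 + 6.5×0.5833 + 7 = 23.211 cmH2O; new PIP = 23.211 + (2.384) = 25.595 cmH2O.

25.6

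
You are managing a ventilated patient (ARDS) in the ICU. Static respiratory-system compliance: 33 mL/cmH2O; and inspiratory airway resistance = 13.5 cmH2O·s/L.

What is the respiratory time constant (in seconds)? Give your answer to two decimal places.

τ = R × C = 13.5 × 33 mL/cmH2O = 13.5 × 0.033 L/cmH2O = 0.4455 s.

0.45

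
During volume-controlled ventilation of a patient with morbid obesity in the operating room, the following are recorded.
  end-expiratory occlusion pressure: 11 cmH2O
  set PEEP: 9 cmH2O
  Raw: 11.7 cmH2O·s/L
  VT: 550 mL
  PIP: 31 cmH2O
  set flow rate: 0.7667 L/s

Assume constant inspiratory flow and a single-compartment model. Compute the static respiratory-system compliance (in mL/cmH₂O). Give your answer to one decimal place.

49.9

Total PEEP = 11 cmH2O (set 9 + intrinsic 2); this is the baseline alveolar pressure.
Equation of motion (constant flow): PIP = Vt/C + R·V̇ + PEEP.
Vt/C = PIP − R·V̇ − PEEP = 31 − 11.7×0.7667 − 11 = 31 − 8.97 − 11 = 11.03 cmH2O.
C = Vt / 11.03 = 550 / 11.03 = 49.864 mL/cmH2O.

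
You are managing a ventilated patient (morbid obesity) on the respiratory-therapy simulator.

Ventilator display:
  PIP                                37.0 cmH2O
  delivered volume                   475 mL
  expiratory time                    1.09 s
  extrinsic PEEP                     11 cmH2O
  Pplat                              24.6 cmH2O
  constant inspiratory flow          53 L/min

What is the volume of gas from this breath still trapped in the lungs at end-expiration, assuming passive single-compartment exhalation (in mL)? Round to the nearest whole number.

51

Flow: 53 L/min ÷ 60 = 0.8833 L/s.
R = (PIP − Pplat)/V̇ = (37.0 − 24.6) / 0.8833 = 12.4/0.8833 = 14.038 cmH2O·s/L.
C = Vt/(Pplat − PEEP) = 475.0 / (24.6 − 11) = 475.0/13.6 = 34.926 mL/cmH2O.
τ = R × C = 14.038 × 0.03493 L/cmH2O = 0.4903 s.
Fraction remaining = e^(−Te/τ) = e^(−1.09/0.4903) = 0.1083.
Trapped volume = 475.0 × 0.1083 = 51.443 mL.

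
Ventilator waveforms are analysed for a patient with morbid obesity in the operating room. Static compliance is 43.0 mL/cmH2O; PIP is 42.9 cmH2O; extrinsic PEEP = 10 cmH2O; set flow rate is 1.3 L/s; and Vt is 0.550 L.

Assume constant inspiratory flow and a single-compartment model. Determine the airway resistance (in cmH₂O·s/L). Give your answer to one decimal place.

15.5

Equation of motion (constant flow): PIP = Vt/C + R·V̇ + PEEP.
R·V̇ = PIP − Vt/C − PEEP = 42.9 − 550/43.0 − 10 = 42.9 − 12.791 − 10 = 20.109 cmH2O.
R = 20.109 / 1.3 = 15.468 cmH2O·s/L.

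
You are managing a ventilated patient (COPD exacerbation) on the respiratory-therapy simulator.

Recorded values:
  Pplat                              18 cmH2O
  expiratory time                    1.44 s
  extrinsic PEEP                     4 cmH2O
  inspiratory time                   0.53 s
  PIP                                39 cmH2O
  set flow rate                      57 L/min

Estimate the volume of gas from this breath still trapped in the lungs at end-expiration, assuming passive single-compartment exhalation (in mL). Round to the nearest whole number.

Flow: 57 L/min ÷ 60 = 0.95 L/s.
Vt = flow × Ti = 0.95 L/s × 0.53 s × 1000 mL/L = 503.5 mL.
R = (PIP − Pplat)/V̇ = (39 − 18) / 0.95 = 21.0/0.95 = 22.105 cmH2O·s/L.
C = Vt/(Pplat − PEEP) = 503.5 / (18 − 4) = 503.5/14.0 = 35.964 mL/cmH2O.
τ = R × C = 22.105 × 0.03596 L/cmH2O = 0.7949 s.
Fraction remaining = e^(−Te/τ) = e^(−1.44/0.7949) = 0.1634.
Trapped volume = 503.5 × 0.1634 = 82.272 mL.

82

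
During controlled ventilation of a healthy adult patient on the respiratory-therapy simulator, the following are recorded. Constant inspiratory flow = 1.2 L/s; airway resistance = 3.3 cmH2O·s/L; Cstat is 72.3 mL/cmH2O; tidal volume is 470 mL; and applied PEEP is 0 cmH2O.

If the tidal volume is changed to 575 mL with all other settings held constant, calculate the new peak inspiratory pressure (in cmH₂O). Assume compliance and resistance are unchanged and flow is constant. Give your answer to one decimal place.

11.9

PIP = Vt/C + R·V̇ + PEEP (constant-flow equation of motion).
Only the elastic term changes: ΔPIP = ΔVt / C = (575 − 470) / 72.3 = 1.452 cmH2O.
Original PIP = 470/72.3 + 3.3×1.2 + 0 = 10.461 cmH2O; new PIP = 10.461 + (1.452) = 11.913 cmH2O.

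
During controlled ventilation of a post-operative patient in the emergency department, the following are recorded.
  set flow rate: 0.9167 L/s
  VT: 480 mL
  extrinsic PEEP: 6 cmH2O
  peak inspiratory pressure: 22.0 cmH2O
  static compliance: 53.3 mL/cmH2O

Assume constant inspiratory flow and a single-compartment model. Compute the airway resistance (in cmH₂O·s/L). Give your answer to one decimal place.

Equation of motion (constant flow): PIP = Vt/C + R·V̇ + PEEP.
R·V̇ = PIP − Vt/C − PEEP = 22.0 − 480/53.3 − 6 = 22.0 − 9.006 − 6 = 6.994 cmH2O.
R = 6.994 / 0.9167 = 7.63 cmH2O·s/L.

7.6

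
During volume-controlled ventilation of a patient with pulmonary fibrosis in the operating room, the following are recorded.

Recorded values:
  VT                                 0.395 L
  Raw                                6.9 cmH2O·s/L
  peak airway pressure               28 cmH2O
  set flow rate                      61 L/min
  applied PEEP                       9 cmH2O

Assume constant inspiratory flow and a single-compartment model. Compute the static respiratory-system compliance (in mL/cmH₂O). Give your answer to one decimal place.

Flow: 61 L/min ÷ 60 = 1.0167 L/s.
Equation of motion (constant flow): PIP = Vt/C + R·V̇ + PEEP.
Vt/C = PIP − R·V̇ − PEEP = 28 − 6.9×1.0167 − 9 = 28 − 7.015 − 9 = 11.985 cmH2O.
C = Vt / 11.985 = 395 / 11.985 = 32.958 mL/cmH2O.

33.0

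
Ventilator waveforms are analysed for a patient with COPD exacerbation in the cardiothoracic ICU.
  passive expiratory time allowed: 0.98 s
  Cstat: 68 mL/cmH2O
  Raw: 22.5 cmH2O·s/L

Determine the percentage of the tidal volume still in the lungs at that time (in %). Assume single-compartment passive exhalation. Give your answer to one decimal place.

τ = R × C = 22.5 × 68 mL/cmH2O = 22.5 × 0.068 L/cmH2O = 1.53 s.
Passive exhalation: V(t)/V₀ = e^(−t/τ) = e^(−0.98/1.53) = 0.527.
Fraction remaining = 0.527 → 52.7%.

52.7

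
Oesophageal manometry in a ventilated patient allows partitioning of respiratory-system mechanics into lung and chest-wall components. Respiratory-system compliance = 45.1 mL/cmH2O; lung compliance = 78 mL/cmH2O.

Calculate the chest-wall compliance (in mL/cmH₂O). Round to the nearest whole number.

107

1/Ccw = 1/Crs − 1/CL.
1/Ccw = 1/45.1 − 1/78 = 0.009352.
Ccw = 106.93 mL/cmH2O.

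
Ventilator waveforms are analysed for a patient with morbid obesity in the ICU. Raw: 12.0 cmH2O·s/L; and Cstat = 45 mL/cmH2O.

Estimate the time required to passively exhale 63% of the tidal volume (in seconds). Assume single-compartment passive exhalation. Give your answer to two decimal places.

τ = R × C = 12.0 × 45 mL/cmH2O = 12.0 × 0.045 L/cmH2O = 0.54 s.
Exhaled fraction f = 1 − e^(−t/τ) → t = −τ·ln(1 − f) = −0.54·ln(0.37) = 0.5369 s.

0.54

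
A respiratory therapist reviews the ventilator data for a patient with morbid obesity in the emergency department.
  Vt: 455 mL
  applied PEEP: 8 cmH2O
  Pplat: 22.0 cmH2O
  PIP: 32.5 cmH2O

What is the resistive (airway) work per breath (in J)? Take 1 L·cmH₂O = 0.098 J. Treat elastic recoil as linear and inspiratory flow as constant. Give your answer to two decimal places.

With constant inspiratory flow the resistive pressure is constant at PIP − Pplat = 32.5 − 22.0 = 10.5 cmH2O, so resistive work = 10.5 × 0.455 = 4.778 L·cmH2O.
× 0.098 J/(L·cmH2O) → 0.4682 J.

0.47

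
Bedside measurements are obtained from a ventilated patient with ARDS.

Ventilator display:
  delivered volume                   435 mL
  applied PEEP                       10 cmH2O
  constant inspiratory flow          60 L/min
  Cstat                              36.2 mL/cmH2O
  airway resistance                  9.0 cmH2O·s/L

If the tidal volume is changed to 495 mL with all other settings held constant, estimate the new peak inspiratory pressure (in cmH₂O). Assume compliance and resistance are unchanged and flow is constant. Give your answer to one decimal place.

32.7

Flow: 60 L/min ÷ 60 = 1 L/s.
PIP = Vt/C + R·V̇ + PEEP (constant-flow equation of motion).
Only the elastic term changes: ΔPIP = ΔVt / C = (495 − 435) / 36.2 = 1.657 cmH2O.
Original PIP = 435/36.2 + 9.0×1 + 10 = 31.017 cmH2O; new PIP = 31.017 + (1.657) = 32.674 cmH2O.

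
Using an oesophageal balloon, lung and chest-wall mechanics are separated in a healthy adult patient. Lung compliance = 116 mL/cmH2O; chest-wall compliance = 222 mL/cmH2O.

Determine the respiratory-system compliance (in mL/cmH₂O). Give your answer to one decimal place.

76.2

Lung and chest wall are elastances in series: 1/Crs = 1/CL + 1/Ccw.
1/Crs = 1/116 + 1/222 = 0.01313.
Crs = 76.161 mL/cmH2O.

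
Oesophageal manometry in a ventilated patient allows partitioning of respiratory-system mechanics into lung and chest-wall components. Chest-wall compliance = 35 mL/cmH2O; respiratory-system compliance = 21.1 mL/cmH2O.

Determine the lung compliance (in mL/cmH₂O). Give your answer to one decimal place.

53.1

1/CL = 1/Crs − 1/Ccw.
1/CL = 1/21.1 − 1/35 = 0.01882.
CL = 53.135 mL/cmH2O.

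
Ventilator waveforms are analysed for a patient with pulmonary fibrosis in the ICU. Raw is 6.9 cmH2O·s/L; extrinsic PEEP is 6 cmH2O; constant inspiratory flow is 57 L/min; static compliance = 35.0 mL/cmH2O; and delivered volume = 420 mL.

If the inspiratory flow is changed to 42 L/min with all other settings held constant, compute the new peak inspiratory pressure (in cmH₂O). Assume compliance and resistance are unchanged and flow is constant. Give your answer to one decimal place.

Flow: 57 L/min ÷ 60 = 0.95 L/s.
New flow: 42 L/min ÷ 60 = 0.7 L/s.
PIP = Vt/C + R·V̇ + PEEP (constant-flow equation of motion).
Only the resistive term changes: ΔPIP = R × ΔV̇ = 6.9 × (0.7 − 0.95) = 6.9 × -0.25 = -1.725 cmH2O.
Original PIP = 420/35.0 + 6.9×0.95 + 6 = 24.555 cmH2O; new PIP = 24.555 + (-1.725) = 22.83 cmH2O.

22.8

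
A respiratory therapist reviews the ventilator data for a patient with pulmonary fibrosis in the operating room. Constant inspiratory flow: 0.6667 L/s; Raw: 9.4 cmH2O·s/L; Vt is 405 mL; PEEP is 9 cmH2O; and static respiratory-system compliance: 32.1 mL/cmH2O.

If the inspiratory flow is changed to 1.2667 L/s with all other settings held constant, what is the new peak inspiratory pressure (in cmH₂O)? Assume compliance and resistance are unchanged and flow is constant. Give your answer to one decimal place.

PIP = Vt/C + R·V̇ + PEEP (constant-flow equation of motion).
Only the resistive term changes: ΔPIP = R × ΔV̇ = 9.4 × (1.2667 − 0.6667) = 9.4 × 0.6 = 5.64 cmH2O.
Original PIP = 405/32.1 + 9.4×0.6667 + 9 = 27.884 cmH2O; new PIP = 27.884 + (5.64) = 33.524 cmH2O.

33.5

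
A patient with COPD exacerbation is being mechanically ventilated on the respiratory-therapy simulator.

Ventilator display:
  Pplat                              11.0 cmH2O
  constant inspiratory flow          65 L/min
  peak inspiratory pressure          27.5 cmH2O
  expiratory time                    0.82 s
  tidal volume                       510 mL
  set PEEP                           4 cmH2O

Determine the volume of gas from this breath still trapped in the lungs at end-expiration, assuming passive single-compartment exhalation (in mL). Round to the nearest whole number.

244

Flow: 65 L/min ÷ 60 = 1.0833 L/s.
R = (PIP − Pplat)/V̇ = (27.5 − 11.0) / 1.0833 = 16.5/1.0833 = 15.231 cmH2O·s/L.
C = Vt/(Pplat − PEEP) = 510.0 / (11.0 − 4) = 510.0/7.0 = 72.857 mL/cmH2O.
τ = R × C = 15.231 × 0.07286 L/cmH2O = 1.11 s.
Fraction remaining = e^(−Te/τ) = e^(−0.82/1.11) = 0.4777.
Trapped volume = 510.0 × 0.4777 = 243.63 mL.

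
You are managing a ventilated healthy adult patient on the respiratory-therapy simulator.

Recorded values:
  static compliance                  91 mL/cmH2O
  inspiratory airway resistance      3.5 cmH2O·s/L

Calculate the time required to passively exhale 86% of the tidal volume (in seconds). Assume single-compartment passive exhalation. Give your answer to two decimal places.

τ = R × C = 3.5 × 91 mL/cmH2O = 3.5 × 0.091 L/cmH2O = 0.3185 s.
Exhaled fraction f = 1 − e^(−t/τ) → t = −τ·ln(1 − f) = −0.3185·ln(0.14) = 0.6262 s.

0.63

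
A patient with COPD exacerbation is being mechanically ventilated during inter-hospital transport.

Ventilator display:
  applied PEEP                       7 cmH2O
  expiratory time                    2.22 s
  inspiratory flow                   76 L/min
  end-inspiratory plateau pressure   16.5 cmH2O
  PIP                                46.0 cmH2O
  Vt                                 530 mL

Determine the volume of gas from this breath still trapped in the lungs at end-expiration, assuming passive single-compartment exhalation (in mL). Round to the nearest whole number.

Flow: 76 L/min ÷ 60 = 1.2667 L/s.
R = (PIP − Pplat)/V̇ = (46.0 − 16.5) / 1.2667 = 29.5/1.2667 = 23.289 cmH2O·s/L.
C = Vt/(Pplat − PEEP) = 530.0 / (16.5 − 7) = 530.0/9.5 = 55.789 mL/cmH2O.
τ = R × C = 23.289 × 0.05579 L/cmH2O = 1.299 s.
Fraction remaining = e^(−Te/τ) = e^(−2.22/1.299) = 0.181.
Trapped volume = 530.0 × 0.181 = 95.93 mL.

96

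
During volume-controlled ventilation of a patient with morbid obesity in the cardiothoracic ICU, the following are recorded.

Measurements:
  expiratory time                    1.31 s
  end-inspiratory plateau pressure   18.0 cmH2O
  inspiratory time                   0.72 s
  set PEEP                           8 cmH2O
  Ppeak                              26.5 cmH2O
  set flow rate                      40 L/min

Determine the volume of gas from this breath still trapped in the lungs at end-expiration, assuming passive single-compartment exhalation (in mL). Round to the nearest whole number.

Flow: 40 L/min ÷ 60 = 0.6667 L/s.
Vt = flow × Ti = 0.6667 L/s × 0.72 s × 1000 mL/L = 480.02 mL.
R = (PIP − Pplat)/V̇ = (26.5 − 18.0) / 0.6667 = 8.5/0.6667 = 12.749 cmH2O·s/L.
C = Vt/(Pplat − PEEP) = 480.02 / (18.0 − 8) = 480.02/10.0 = 48.002 mL/cmH2O.
τ = R × C = 12.749 × 0.048 L/cmH2O = 0.612 s.
Fraction remaining = e^(−Te/τ) = e^(−1.31/0.612) = 0.1176.
Trapped volume = 480.02 × 0.1176 = 56.45 mL.

56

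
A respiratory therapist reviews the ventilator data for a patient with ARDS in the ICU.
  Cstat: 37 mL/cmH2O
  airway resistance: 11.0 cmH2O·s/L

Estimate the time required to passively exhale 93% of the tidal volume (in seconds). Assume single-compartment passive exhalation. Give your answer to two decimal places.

1.08

τ = R × C = 11.0 × 37 mL/cmH2O = 11.0 × 0.037 L/cmH2O = 0.407 s.
Exhaled fraction f = 1 − e^(−t/τ) → t = −τ·ln(1 − f) = −0.407·ln(0.07) = 1.082 s.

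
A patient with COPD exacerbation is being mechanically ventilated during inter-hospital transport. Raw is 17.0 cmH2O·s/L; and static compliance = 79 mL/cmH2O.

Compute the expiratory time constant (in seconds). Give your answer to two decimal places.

τ = R × C = 17.0 × 79 mL/cmH2O = 17.0 × 0.079 L/cmH2O = 1.343 s.

1.34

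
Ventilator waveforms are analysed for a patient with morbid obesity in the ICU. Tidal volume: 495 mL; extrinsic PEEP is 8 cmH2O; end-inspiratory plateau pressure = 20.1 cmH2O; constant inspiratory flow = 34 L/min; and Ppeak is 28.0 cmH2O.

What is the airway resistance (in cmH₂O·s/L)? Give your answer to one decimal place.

13.9

Flow: 34 L/min ÷ 60 = 0.5667 L/s.
Raw = (PIP − Pplat) / flow = (28.0 − 20.1) / 0.5667 = 7.9 / 0.5667 = 13.94 cmH2O·s/L.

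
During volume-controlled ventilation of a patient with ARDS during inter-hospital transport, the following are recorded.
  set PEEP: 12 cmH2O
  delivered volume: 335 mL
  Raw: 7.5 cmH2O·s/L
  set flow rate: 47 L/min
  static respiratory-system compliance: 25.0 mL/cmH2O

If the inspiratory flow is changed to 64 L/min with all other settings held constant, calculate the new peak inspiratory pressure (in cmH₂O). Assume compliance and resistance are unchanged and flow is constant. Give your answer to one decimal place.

Flow: 47 L/min ÷ 60 = 0.7833 L/s.
New flow: 64 L/min ÷ 60 = 1.0667 L/s.
PIP = Vt/C + R·V̇ + PEEP (constant-flow equation of motion).
Only the resistive term changes: ΔPIP = R × ΔV̇ = 7.5 × (1.0667 − 0.7833) = 7.5 × 0.2834 = 2.126 cmH2O.
Original PIP = 335/25.0 + 7.5×0.7833 + 12 = 31.275 cmH2O; new PIP = 31.275 + (2.126) = 33.401 cmH2O.

33.4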